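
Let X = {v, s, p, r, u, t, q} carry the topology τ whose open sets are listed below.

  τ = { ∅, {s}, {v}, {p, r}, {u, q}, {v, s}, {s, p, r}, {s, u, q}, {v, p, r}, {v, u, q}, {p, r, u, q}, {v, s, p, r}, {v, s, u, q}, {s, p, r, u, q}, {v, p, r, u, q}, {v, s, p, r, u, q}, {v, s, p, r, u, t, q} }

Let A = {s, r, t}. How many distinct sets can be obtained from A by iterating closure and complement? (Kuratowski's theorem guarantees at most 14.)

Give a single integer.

cl via duality: int({v, p, u, q}) = {v, u, q}, so X∖{v, u, q} = {s, p, r, t}
Write k for closure, c for complement:
  1. A     = {s, r, t}
  2. kA    = {s, p, r, t}
  3. cA    = {v, p, u, q}
  4. ckA   = {v, u, q}
  5. kcA   = {v, p, r, u, t, q}
  6. kckA  = {v, u, t, q}
  7. ckcA  = {s}
  8. ckckA = {s, p, r}
  9. kckcA = {s, t}
  10. ckckcA = {v, p, r, u, q}
applying k or c yields no new set

10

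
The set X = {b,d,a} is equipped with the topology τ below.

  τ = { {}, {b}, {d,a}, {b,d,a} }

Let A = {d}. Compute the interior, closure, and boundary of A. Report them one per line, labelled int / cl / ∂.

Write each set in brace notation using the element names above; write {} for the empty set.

int(A) = {}
cl(A)  = {d,a}
∂A     = {d,a}

open subsets of A: {}; so int(A) = {}
closure: X∖int(X∖A) = X∖{b} = {d,a}
∂A = {d,a} minus {} = {d,a}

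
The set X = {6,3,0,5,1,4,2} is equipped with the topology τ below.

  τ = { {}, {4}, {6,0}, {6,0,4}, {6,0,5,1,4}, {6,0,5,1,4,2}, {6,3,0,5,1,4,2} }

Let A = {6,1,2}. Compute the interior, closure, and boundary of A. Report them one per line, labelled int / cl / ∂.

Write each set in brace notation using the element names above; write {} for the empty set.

int(A) = {}
cl(A)  = {6,3,0,5,1,2}
∂A     = {6,3,0,5,1,2}

opens ⊆ A: {}; union → int = {}
complement {3,0,5,4}; its interior {4}; cl(A) = X∖{4} = {6,3,0,5,1,2}
boundary = {6,3,0,5,1,2} ∖ {} = {6,3,0,5,1,2}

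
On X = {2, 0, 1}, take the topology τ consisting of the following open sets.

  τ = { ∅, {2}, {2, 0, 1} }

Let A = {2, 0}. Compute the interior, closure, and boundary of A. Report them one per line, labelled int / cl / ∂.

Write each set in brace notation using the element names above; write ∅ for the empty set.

int(A) = {2}
cl(A)  = {2, 0, 1}
∂A     = {0, 1}

opens ⊆ A: ∅, {2}; union → int = {2}
complement {1}; its interior ∅; cl(A) = X∖∅ = {2, 0, 1}
boundary = {2, 0, 1} ∖ {2} = {0, 1}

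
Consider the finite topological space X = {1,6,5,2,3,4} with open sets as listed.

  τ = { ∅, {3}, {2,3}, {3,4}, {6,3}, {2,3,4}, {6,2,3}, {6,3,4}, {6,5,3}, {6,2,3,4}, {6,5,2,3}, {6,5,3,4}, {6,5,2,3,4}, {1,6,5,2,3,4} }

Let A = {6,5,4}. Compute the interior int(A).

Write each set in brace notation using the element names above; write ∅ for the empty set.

open subsets of A: ∅; so int(A) = ∅

∅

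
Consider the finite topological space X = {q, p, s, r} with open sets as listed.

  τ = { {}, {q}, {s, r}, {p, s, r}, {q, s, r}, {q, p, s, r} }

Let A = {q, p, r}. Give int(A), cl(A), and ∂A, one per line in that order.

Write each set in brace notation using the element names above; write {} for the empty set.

U open, U⊆A: {}, {q}. int(A) = ⋃ = {q}
X∖A={s}, int(X∖A)={}, hence cl(A)={q, p, s, r}
∂A: remove int from cl → {p, s, r}

int(A) = {q}
cl(A)  = {q, p, s, r}
∂A     = {p, s, r}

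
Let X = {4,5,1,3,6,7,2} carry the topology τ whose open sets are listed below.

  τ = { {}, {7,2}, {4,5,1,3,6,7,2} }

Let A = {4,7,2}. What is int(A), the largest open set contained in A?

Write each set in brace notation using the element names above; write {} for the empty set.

interior: largest open inside A is {7,2} (from {}, {7,2})

{7,2}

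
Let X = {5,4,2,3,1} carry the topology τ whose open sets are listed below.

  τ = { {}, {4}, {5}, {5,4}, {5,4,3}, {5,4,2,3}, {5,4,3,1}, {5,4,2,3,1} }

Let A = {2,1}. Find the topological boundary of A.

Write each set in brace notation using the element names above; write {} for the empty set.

{2,1}

interior: largest open inside A is {} (from {})
cl via duality: int({5,4,3}) = {5,4,3}, so X∖{5,4,3} = {2,1}
cl∖int = {2,1}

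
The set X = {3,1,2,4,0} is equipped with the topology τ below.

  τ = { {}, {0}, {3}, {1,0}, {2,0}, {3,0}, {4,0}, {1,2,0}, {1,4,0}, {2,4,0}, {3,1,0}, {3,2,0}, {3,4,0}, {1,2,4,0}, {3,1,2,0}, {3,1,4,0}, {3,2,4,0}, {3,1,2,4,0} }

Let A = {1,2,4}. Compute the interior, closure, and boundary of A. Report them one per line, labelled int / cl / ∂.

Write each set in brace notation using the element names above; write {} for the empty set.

int(A) = {}
cl(A)  = {1,2,4}
∂A     = {1,2,4}

U open, U⊆A: {}. int(A) = ⋃ = {}
X∖A={3,0}, int(X∖A)={3,0}, hence cl(A)={1,2,4}
∂A: remove int from cl → {1,2,4}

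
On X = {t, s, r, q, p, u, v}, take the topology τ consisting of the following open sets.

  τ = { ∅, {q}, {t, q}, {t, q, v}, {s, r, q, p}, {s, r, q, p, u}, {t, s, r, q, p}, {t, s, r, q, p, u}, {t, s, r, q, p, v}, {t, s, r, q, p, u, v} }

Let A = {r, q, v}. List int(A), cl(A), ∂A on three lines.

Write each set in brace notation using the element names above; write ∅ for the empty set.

int(A) = {q}
cl(A)  = {t, s, r, q, p, u, v}
∂A     = {t, s, r, p, u, v}

open subsets of A: ∅, {q}; so int(A) = {q}
closure: X∖int(X∖A) = X∖∅ = {t, s, r, q, p, u, v}
∂A = {t, s, r, q, p, u, v} minus {q} = {t, s, r, p, u, v}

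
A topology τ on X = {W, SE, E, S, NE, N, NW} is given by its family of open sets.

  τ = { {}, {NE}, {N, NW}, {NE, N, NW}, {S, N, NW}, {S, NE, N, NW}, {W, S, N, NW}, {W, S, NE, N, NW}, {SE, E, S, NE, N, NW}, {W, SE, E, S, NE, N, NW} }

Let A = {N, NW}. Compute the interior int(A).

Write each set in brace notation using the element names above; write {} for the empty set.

open subsets of A: {}, {N, NW}; so int(A) = {N, NW}

{N, NW}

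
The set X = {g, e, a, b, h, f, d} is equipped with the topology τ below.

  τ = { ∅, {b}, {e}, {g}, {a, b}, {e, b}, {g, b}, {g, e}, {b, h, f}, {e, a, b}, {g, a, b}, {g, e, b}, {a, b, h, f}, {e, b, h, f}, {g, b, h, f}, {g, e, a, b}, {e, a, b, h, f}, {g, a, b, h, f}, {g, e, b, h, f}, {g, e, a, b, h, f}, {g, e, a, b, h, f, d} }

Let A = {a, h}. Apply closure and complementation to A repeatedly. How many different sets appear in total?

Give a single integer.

complement {g, e, b, f, d}; its interior {g, e, b}; cl(A) = X∖{g, e, b} = {a, h, f, d}
With k = closure, c = complement:
  1. A     = {a, h}
  2. kA    = {a, h, f, d}
  3. cA    = {g, e, b, f, d}
  4. ckA   = {g, e, b}
  5. kcA   = {g, e, a, b, h, f, d}
  6. ckcA  = ∅
k, c of each give nothing new

6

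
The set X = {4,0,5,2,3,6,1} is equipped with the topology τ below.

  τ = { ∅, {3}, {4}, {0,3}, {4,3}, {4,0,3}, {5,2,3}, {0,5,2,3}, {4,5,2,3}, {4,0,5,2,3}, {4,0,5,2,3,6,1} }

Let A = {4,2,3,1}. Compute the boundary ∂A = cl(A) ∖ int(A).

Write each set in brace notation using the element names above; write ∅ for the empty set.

{0,5,2,6,1}

opens ⊆ A: ∅, {4}, {3}, {4,3}; union → int = {4,3}
complement {0,5,6}; its interior ∅; cl(A) = X∖∅ = {4,0,5,2,3,6,1}
boundary = {4,0,5,2,3,6,1} ∖ {4,3} = {0,5,2,6,1}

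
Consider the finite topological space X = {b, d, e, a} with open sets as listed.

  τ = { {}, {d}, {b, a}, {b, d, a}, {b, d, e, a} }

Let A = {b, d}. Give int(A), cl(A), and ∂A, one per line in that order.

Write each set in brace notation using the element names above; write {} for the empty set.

U open, U⊆A: {}, {d}. int(A) = ⋃ = {d}
X∖A={e, a}, int(X∖A)={}, hence cl(A)={b, d, e, a}
∂A: remove int from cl → {b, e, a}

int(A) = {d}
cl(A)  = {b, d, e, a}
∂A     = {b, e, a}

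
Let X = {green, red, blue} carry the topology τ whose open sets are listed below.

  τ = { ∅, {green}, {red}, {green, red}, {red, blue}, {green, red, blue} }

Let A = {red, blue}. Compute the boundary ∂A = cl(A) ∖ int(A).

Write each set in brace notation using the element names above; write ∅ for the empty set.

U open, U⊆A: ∅, {red}, {red, blue}. int(A) = ⋃ = {red, blue}
X∖A={green}, int(X∖A)={green}, hence cl(A)={red, blue}
∂A: remove int from cl → ∅

∅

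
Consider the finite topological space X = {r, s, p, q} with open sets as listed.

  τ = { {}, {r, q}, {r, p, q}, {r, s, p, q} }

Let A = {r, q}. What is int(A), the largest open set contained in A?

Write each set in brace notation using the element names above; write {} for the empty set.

{r, q}

open subsets of A: {}, {r, q}; so int(A) = {r, q}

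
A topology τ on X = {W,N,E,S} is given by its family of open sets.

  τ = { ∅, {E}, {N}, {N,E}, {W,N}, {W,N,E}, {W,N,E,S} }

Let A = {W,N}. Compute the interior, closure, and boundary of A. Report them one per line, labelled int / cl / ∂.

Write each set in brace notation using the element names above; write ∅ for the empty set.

opens ⊆ A: ∅, {N}, {W,N}; union → int = {W,N}
complement {E,S}; its interior {E}; cl(A) = X∖{E} = {W,N,S}
boundary = {W,N,S} ∖ {W,N} = {S}

int(A) = {W,N}
cl(A)  = {W,N,S}
∂A     = {S}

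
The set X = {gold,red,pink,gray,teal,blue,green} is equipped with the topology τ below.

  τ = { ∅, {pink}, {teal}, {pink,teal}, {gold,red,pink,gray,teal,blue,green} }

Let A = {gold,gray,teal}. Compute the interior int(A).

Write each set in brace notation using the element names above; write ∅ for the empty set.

open subsets of A: ∅, {teal}; so int(A) = {teal}

{teal}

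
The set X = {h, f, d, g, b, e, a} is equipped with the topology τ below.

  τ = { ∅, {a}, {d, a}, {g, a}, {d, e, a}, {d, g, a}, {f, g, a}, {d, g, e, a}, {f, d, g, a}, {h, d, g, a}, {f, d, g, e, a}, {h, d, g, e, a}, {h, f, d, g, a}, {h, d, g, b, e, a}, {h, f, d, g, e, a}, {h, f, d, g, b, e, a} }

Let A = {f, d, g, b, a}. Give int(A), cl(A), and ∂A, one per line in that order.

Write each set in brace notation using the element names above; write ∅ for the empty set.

int(A) = {f, d, g, a}
cl(A)  = {h, f, d, g, b, e, a}
∂A     = {h, b, e}

opens ⊆ A: ∅, {a}, {g, a}, {d, a}, {f, g, a}, {d, g, a}, {f, d, g, a}; union → int = {f, d, g, a}
complement {h, e}; its interior ∅; cl(A) = X∖∅ = {h, f, d, g, b, e, a}
boundary = {h, f, d, g, b, e, a} ∖ {f, d, g, a} = {h, b, e}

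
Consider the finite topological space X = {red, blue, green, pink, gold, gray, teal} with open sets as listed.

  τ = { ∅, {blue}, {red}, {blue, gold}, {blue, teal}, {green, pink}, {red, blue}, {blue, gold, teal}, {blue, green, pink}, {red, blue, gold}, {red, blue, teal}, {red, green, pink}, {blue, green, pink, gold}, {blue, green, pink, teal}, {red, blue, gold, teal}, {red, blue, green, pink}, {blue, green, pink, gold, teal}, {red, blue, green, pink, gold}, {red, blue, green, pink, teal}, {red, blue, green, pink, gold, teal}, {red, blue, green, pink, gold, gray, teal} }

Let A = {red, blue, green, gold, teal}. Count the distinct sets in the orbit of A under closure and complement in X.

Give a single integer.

8

cl via duality: int({pink, gray}) = ∅, so X∖∅ = {red, blue, green, pink, gold, gray, teal}
Write k for closure, c for complement:
  1. A     = {red, blue, green, gold, teal}
  2. kA    = {red, blue, green, pink, gold, gray, teal}
  3. cA    = {pink, gray}
  4. ckA   = ∅
  5. kcA   = {green, pink, gray}
  6. ckcA  = {red, blue, gold, teal}
  7. kckcA = {red, blue, gold, gray, teal}
  8. ckckcA = {green, pink}
applying k or c yields no new set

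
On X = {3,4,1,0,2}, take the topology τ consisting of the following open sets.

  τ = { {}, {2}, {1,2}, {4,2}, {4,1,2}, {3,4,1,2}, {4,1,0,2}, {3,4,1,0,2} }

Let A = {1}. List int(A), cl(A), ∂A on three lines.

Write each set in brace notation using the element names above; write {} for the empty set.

int(A) = {}
cl(A)  = {3,1,0}
∂A     = {3,1,0}

open subsets of A: {}; so int(A) = {}
closure: X∖int(X∖A) = X∖{4,2} = {3,1,0}
∂A = {3,1,0} minus {} = {3,1,0}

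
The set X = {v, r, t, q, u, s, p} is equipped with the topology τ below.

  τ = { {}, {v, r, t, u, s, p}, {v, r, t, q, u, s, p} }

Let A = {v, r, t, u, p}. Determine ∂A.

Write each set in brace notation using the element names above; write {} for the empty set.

interior: largest open inside A is {} (from {})
cl via duality: int({q, s}) = {}, so X∖{} = {v, r, t, q, u, s, p}
cl∖int = {v, r, t, q, u, s, p}

{v, r, t, q, u, s, p}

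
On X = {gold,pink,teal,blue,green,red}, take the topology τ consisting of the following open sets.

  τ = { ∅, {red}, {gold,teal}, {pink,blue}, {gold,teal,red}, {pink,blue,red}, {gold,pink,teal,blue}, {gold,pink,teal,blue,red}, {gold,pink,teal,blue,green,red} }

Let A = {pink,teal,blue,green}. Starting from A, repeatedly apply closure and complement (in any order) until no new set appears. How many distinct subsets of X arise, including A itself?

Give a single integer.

10

closure: X∖int(X∖A) = X∖{red} = {gold,pink,teal,blue,green}
Let k=closure and c=complement:
  1. A     = {pink,teal,blue,green}
  2. kA    = {gold,pink,teal,blue,green}
  3. cA    = {gold,red}
  4. ckA   = {red}
  5. kcA   = {gold,teal,green,red}
  6. kckA  = {green,red}
  7. ckcA  = {pink,blue}
  8. ckckA = {gold,pink,teal,blue}
  9. kckcA = {pink,blue,green}
  10. ckckcA = {gold,teal,red}
— saturated at 10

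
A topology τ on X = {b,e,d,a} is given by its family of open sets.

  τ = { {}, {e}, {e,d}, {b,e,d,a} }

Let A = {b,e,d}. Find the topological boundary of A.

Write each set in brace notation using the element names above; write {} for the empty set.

{b,a}

opens ⊆ A: {}, {e}, {e,d}; union → int = {e,d}
complement {a}; its interior {}; cl(A) = X∖{} = {b,e,d,a}
boundary = {b,e,d,a} ∖ {e,d} = {b,a}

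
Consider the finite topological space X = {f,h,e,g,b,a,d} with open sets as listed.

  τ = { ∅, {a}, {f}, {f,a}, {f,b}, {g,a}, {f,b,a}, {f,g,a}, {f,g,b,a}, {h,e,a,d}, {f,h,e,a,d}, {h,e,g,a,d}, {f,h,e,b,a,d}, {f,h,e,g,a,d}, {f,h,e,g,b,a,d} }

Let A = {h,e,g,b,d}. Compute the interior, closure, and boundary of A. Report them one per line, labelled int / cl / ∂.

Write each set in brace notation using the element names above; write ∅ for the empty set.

int(A) = ∅
cl(A)  = {h,e,g,b,d}
∂A     = {h,e,g,b,d}

opens ⊆ A: ∅; union → int = ∅
complement {f,a}; its interior {f,a}; cl(A) = X∖{f,a} = {h,e,g,b,d}
boundary = {h,e,g,b,d} ∖ ∅ = {h,e,g,b,d}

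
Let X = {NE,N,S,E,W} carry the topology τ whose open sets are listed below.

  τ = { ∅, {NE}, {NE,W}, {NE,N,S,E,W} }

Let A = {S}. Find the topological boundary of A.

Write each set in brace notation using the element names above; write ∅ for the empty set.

{N,S,E}

interior: largest open inside A is ∅ (from ∅)
cl via duality: int({NE,N,E,W}) = {NE,W}, so X∖{NE,W} = {N,S,E}
cl∖int = {N,S,E}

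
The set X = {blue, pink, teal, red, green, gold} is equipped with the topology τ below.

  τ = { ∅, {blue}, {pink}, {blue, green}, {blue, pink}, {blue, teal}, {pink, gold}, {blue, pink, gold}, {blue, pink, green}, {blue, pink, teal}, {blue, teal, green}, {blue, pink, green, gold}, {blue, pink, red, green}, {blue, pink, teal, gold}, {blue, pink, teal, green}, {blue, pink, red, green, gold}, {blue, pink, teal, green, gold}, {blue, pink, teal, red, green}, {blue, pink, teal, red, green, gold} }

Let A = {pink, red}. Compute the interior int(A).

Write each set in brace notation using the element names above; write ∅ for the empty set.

opens ⊆ A: ∅, {pink}; union → int = {pink}

{pink}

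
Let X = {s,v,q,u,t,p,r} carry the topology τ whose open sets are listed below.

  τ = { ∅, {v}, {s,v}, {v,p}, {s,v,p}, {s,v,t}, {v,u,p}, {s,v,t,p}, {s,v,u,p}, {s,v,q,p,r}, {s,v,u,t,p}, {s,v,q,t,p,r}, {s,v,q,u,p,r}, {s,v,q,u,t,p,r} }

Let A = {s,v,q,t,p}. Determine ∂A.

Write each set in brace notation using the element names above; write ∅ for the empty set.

opens ⊆ A: ∅, {v}, {v,p}, {s,v}, {s,v,p}, {s,v,t}, {s,v,t,p}; union → int = {s,v,t,p}
complement {u,r}; its interior ∅; cl(A) = X∖∅ = {s,v,q,u,t,p,r}
boundary = {s,v,q,u,t,p,r} ∖ {s,v,t,p} = {q,u,r}

{q,u,r}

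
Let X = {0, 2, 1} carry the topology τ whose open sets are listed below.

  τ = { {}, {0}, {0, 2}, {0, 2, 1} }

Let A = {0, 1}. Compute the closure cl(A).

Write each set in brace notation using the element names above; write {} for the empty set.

{0, 2, 1}

complement {2}; its interior {}; cl(A) = X∖{} = {0, 2, 1}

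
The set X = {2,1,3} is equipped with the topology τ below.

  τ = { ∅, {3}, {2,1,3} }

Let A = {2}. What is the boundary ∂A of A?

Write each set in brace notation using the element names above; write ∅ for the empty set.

interior: largest open inside A is ∅ (from ∅)
cl via duality: int({1,3}) = {3}, so X∖{3} = {2,1}
cl∖int = {2,1}

{2,1}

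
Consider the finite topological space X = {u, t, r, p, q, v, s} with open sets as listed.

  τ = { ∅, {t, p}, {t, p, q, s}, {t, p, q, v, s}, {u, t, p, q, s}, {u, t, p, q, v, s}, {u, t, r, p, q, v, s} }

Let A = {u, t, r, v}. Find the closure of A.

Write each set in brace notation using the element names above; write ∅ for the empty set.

{u, t, r, p, q, v, s}

closure: X∖int(X∖A) = X∖∅ = {u, t, r, p, q, v, s}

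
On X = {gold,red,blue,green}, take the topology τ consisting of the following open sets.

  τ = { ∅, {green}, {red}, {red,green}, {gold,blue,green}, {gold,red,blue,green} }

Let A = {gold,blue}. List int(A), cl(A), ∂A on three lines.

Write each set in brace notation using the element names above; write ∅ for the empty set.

open subsets of A: ∅; so int(A) = ∅
closure: X∖int(X∖A) = X∖{red,green} = {gold,blue}
∂A = {gold,blue} minus ∅ = {gold,blue}

int(A) = ∅
cl(A)  = {gold,blue}
∂A     = {gold,blue}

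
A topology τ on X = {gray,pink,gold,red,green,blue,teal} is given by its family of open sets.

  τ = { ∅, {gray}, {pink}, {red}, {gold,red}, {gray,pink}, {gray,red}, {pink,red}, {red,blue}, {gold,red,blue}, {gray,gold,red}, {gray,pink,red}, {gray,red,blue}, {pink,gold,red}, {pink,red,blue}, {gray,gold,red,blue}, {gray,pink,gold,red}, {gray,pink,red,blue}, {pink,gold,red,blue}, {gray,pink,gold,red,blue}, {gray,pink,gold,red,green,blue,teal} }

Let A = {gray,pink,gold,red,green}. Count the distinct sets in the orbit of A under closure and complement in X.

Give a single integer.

6

X∖A={blue,teal}, int(X∖A)=∅, hence cl(A)={gray,pink,gold,red,green,blue,teal}
Orbit (k=closure, c=complement):
  1. A     = {gray,pink,gold,red,green}
  2. kA    = {gray,pink,gold,red,green,blue,teal}
  3. cA    = {blue,teal}
  4. ckA   = ∅
  5. kcA   = {green,blue,teal}
  6. ckcA  = {gray,pink,gold,red}
(closed under both — stop)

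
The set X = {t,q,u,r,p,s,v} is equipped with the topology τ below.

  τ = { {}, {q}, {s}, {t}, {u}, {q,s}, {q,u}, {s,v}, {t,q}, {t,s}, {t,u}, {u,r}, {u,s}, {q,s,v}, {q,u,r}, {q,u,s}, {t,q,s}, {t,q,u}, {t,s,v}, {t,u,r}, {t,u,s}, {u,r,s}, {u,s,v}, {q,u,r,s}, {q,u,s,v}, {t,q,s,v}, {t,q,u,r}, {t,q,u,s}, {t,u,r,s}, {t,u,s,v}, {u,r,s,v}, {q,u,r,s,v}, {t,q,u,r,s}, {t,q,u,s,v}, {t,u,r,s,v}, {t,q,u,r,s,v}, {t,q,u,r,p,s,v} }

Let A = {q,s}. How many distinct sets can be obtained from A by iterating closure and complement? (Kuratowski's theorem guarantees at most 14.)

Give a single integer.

X∖A={t,u,r,p,v}, int(X∖A)={t,u,r}, hence cl(A)={q,p,s,v}
Orbit (k=closure, c=complement):
  1. A     = {q,s}
  2. kA    = {q,p,s,v}
  3. cA    = {t,u,r,p,v}
  4. ckA   = {t,u,r}
  5. kckA  = {t,u,r,p}
  6. ckckA = {q,s,v}
(closed under both — stop)

6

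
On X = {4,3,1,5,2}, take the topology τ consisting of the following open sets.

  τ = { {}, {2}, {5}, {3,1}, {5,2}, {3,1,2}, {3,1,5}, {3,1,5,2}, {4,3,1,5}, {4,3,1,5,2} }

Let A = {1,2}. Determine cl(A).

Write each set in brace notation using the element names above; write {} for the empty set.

closure: X∖int(X∖A) = X∖{5} = {4,3,1,2}

{4,3,1,2}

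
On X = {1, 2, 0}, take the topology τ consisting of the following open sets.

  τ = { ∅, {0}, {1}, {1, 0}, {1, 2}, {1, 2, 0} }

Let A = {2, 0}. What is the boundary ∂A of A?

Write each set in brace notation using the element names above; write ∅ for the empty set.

{2}

opens ⊆ A: ∅, {0}; union → int = {0}
complement {1}; its interior {1}; cl(A) = X∖{1} = {2, 0}
boundary = {2, 0} ∖ {0} = {2}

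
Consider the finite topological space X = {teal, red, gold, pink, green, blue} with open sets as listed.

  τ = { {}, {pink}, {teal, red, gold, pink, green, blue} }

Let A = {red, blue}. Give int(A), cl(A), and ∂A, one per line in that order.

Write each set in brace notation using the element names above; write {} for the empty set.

int(A) = {}
cl(A)  = {teal, red, gold, green, blue}
∂A     = {teal, red, gold, green, blue}

open subsets of A: {}; so int(A) = {}
closure: X∖int(X∖A) = X∖{pink} = {teal, red, gold, green, blue}
∂A = {teal, red, gold, green, blue} minus {} = {teal, red, gold, green, blue}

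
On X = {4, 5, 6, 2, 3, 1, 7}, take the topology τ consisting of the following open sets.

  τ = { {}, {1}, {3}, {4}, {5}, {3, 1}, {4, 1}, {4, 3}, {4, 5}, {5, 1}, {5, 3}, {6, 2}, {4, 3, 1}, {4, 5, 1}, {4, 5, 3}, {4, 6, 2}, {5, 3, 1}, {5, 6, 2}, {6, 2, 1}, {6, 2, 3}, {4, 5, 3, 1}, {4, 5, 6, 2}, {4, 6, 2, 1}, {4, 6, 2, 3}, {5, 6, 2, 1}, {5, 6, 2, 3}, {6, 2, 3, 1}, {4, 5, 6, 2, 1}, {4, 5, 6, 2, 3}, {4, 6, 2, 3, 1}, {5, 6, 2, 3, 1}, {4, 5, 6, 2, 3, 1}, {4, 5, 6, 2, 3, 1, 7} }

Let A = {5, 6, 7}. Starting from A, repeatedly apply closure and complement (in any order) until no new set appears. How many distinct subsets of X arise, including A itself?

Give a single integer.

10

cl via duality: int({4, 2, 3, 1}) = {4, 3, 1}, so X∖{4, 3, 1} = {5, 6, 2, 7}
Write k for closure, c for complement:
  1. A     = {5, 6, 7}
  2. kA    = {5, 6, 2, 7}
  3. cA    = {4, 2, 3, 1}
  4. ckA   = {4, 3, 1}
  5. kcA   = {4, 6, 2, 3, 1, 7}
  6. kckA  = {4, 3, 1, 7}
  7. ckcA  = {5}
  8. ckckA = {5, 6, 2}
  9. kckcA = {5, 7}
  10. ckckcA = {4, 6, 2, 3, 1}
applying k or c yields no new set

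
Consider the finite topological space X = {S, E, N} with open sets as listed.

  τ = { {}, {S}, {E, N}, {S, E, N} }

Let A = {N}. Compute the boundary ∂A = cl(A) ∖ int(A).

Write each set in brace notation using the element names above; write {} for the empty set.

interior: largest open inside A is {} (from {})
cl via duality: int({S, E}) = {S}, so X∖{S} = {E, N}
cl∖int = {E, N}

{E, N}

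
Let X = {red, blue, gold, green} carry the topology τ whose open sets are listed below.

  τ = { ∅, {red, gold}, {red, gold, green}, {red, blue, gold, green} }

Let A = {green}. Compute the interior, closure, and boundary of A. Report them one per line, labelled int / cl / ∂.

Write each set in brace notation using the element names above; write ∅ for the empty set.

open subsets of A: ∅; so int(A) = ∅
closure: X∖int(X∖A) = X∖{red, gold} = {blue, green}
∂A = {blue, green} minus ∅ = {blue, green}

int(A) = ∅
cl(A)  = {blue, green}
∂A     = {blue, green}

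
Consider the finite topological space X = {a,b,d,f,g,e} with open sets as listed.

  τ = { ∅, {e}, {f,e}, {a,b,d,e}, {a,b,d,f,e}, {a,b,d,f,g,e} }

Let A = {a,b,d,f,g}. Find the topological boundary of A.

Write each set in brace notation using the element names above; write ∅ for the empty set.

opens ⊆ A: ∅; union → int = ∅
complement {e}; its interior {e}; cl(A) = X∖{e} = {a,b,d,f,g}
boundary = {a,b,d,f,g} ∖ ∅ = {a,b,d,f,g}

{a,b,d,f,g}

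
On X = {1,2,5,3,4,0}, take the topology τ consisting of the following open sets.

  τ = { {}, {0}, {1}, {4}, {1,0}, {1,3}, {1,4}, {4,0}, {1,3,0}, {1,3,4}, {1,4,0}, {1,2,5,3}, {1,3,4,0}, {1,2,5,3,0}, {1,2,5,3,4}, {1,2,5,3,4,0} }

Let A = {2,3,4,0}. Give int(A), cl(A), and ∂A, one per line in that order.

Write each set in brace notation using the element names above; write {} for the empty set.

opens ⊆ A: {}, {0}, {4}, {4,0}; union → int = {4,0}
complement {1,5}; its interior {1}; cl(A) = X∖{1} = {2,5,3,4,0}
boundary = {2,5,3,4,0} ∖ {4,0} = {2,5,3}

int(A) = {4,0}
cl(A)  = {2,5,3,4,0}
∂A     = {2,5,3}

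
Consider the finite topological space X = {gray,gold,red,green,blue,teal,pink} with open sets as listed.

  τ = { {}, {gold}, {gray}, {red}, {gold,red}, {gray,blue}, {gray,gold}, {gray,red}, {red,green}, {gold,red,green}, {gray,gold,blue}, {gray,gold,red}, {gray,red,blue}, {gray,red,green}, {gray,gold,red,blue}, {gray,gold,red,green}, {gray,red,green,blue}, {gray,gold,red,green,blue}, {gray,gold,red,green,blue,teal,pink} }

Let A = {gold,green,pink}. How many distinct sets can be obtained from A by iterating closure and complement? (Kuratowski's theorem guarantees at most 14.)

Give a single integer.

complement {gray,red,blue,teal}; its interior {gray,red,blue}; cl(A) = X∖{gray,red,blue} = {gold,green,teal,pink}
With k = closure, c = complement:
  1. A     = {gold,green,pink}
  2. kA    = {gold,green,teal,pink}
  3. cA    = {gray,red,blue,teal}
  4. ckA   = {gray,red,blue}
  5. kcA   = {gray,red,green,blue,teal,pink}
  6. ckcA  = {gold}
  7. kckcA = {gold,teal,pink}
  8. ckckcA = {gray,red,green,blue}
k, c of each give nothing new

8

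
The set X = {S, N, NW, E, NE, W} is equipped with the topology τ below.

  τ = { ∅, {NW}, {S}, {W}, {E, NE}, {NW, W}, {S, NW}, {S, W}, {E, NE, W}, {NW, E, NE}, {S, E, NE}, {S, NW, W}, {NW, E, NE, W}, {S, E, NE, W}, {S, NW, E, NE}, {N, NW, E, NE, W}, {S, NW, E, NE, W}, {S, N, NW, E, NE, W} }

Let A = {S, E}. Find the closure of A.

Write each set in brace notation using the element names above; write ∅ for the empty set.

{S, N, E, NE}

closure: X∖int(X∖A) = X∖{NW, W} = {S, N, E, NE}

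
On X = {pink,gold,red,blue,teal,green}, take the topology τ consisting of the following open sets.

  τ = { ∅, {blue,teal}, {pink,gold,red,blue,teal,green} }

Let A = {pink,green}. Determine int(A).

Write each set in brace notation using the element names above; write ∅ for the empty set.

opens ⊆ A: ∅; union → int = ∅

∅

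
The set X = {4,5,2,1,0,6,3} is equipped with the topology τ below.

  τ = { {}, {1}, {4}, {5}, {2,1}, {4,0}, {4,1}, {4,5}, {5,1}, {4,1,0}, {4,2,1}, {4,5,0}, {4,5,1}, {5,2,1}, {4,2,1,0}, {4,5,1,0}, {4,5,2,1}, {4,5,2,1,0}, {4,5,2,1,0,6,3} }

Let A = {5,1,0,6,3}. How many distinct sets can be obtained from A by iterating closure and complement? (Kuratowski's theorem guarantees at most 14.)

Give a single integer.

10

cl via duality: int({4,2}) = {4}, so X∖{4} = {5,2,1,0,6,3}
Write k for closure, c for complement:
  1. A     = {5,1,0,6,3}
  2. kA    = {5,2,1,0,6,3}
  3. cA    = {4,2}
  4. ckA   = {4}
  5. kcA   = {4,2,0,6,3}
  6. kckA  = {4,0,6,3}
  7. ckcA  = {5,1}
  8. ckckA = {5,2,1}
  9. kckcA = {5,2,1,6,3}
  10. ckckcA = {4,0}
applying k or c yields no new set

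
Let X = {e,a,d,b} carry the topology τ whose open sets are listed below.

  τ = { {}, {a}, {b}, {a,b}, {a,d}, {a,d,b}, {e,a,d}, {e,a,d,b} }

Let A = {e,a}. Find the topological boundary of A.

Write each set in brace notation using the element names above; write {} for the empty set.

{e,d}

opens ⊆ A: {}, {a}; union → int = {a}
complement {d,b}; its interior {b}; cl(A) = X∖{b} = {e,a,d}
boundary = {e,a,d} ∖ {a} = {e,d}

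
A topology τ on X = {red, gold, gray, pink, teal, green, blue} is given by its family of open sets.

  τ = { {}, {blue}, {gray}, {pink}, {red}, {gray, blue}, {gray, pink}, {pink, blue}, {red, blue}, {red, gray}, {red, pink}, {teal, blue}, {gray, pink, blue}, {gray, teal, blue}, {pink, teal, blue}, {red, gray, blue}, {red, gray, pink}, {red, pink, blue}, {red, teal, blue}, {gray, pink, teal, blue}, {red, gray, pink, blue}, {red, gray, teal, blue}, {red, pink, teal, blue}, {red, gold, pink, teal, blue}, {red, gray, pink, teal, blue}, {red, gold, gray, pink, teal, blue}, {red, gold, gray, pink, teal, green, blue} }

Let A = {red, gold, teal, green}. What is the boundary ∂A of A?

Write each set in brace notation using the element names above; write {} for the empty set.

{gold, teal, green}

interior: largest open inside A is {red} (from {}, {red})
cl via duality: int({gray, pink, blue}) = {gray, pink, blue}, so X∖{gray, pink, blue} = {red, gold, teal, green}
cl∖int = {gold, teal, green}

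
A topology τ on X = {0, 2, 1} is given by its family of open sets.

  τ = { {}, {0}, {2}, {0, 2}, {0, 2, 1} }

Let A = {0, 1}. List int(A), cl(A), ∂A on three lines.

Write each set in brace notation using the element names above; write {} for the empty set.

U open, U⊆A: {}, {0}. int(A) = ⋃ = {0}
X∖A={2}, int(X∖A)={2}, hence cl(A)={0, 1}
∂A: remove int from cl → {1}

int(A) = {0}
cl(A)  = {0, 1}
∂A     = {1}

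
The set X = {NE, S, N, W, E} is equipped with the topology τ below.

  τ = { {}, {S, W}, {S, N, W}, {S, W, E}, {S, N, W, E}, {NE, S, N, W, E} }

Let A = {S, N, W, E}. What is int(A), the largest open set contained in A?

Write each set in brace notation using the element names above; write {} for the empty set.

U open, U⊆A: {}, {S, W}, {S, N, W}, {S, W, E}, {S, N, W, E}. int(A) = ⋃ = {S, N, W, E}

{S, N, W, E}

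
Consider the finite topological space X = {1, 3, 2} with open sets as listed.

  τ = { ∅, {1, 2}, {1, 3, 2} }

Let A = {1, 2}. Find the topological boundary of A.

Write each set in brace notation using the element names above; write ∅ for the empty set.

interior: largest open inside A is {1, 2} (from ∅, {1, 2})
cl via duality: int({3}) = ∅, so X∖∅ = {1, 3, 2}
cl∖int = {3}

{3}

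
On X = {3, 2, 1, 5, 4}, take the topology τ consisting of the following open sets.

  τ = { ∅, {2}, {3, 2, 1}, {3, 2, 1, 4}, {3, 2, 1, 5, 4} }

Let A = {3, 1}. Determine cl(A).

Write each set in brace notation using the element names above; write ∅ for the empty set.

{3, 1, 5, 4}

cl via duality: int({2, 5, 4}) = {2}, so X∖{2} = {3, 1, 5, 4}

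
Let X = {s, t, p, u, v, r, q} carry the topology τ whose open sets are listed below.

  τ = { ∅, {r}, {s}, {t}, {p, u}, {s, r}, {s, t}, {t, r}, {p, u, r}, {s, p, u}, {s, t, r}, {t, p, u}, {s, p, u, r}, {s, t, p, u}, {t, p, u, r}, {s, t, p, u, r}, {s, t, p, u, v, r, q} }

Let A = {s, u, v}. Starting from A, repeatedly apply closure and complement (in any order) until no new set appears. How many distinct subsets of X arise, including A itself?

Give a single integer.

X∖A={t, p, r, q}, int(X∖A)={t, r}, hence cl(A)={s, p, u, v, q}
Orbit (k=closure, c=complement):
  1. A     = {s, u, v}
  2. kA    = {s, p, u, v, q}
  3. cA    = {t, p, r, q}
  4. ckA   = {t, r}
  5. kcA   = {t, p, u, v, r, q}
  6. kckA  = {t, v, r, q}
  7. ckcA  = {s}
  8. ckckA = {s, p, u}
  9. kckcA = {s, v, q}
  10. ckckcA = {t, p, u, r}
(closed under both — stop)

10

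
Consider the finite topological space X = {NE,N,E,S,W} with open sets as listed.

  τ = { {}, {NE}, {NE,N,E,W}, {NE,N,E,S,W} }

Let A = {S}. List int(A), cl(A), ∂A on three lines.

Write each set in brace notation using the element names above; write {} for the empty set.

int(A) = {}
cl(A)  = {S}
∂A     = {S}

opens ⊆ A: {}; union → int = {}
complement {NE,N,E,W}; its interior {NE,N,E,W}; cl(A) = X∖{NE,N,E,W} = {S}
boundary = {S} ∖ {} = {S}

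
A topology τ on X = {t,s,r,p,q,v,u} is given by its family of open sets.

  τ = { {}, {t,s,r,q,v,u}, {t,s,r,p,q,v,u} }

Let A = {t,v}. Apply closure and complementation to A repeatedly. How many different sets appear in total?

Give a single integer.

4

closure: X∖int(X∖A) = X∖{} = {t,s,r,p,q,v,u}
Let k=closure and c=complement:
  1. A     = {t,v}
  2. kA    = {t,s,r,p,q,v,u}
  3. cA    = {s,r,p,q,u}
  4. ckA   = {}
— saturated at 4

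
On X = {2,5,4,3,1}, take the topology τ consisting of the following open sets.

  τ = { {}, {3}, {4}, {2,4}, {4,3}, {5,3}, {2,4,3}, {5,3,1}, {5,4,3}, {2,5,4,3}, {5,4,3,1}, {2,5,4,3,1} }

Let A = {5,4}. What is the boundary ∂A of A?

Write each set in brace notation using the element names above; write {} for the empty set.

opens ⊆ A: {}, {4}; union → int = {4}
complement {2,3,1}; its interior {3}; cl(A) = X∖{3} = {2,5,4,1}
boundary = {2,5,4,1} ∖ {4} = {2,5,1}

{2,5,1}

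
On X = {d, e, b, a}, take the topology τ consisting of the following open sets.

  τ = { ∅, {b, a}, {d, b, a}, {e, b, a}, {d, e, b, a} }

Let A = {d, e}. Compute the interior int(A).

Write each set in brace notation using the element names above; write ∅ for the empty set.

open subsets of A: ∅; so int(A) = ∅

∅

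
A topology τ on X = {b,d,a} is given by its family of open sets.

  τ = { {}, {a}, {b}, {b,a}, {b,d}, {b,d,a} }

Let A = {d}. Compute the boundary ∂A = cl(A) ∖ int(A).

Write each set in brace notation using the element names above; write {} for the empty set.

{d}

interior: largest open inside A is {} (from {})
cl via duality: int({b,a}) = {b,a}, so X∖{b,a} = {d}
cl∖int = {d}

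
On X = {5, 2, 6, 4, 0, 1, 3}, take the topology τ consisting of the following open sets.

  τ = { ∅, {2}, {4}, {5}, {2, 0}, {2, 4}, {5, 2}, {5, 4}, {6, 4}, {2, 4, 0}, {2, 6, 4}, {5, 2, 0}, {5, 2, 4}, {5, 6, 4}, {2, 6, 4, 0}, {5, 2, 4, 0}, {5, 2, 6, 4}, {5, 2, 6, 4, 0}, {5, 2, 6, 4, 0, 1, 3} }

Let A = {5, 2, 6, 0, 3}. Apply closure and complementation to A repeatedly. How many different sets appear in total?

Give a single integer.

8

cl via duality: int({4, 1}) = {4}, so X∖{4} = {5, 2, 6, 0, 1, 3}
Write k for closure, c for complement:
  1. A     = {5, 2, 6, 0, 3}
  2. kA    = {5, 2, 6, 0, 1, 3}
  3. cA    = {4, 1}
  4. ckA   = {4}
  5. kcA   = {6, 4, 1, 3}
  6. ckcA  = {5, 2, 0}
  7. kckcA = {5, 2, 0, 1, 3}
  8. ckckcA = {6, 4}
applying k or c yields no new set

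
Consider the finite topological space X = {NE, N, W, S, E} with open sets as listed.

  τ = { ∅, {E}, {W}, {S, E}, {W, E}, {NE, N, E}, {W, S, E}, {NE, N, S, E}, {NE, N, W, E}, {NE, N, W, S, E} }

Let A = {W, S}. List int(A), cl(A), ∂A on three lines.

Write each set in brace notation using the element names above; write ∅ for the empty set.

interior: largest open inside A is {W} (from ∅, {W})
cl via duality: int({NE, N, E}) = {NE, N, E}, so X∖{NE, N, E} = {W, S}
cl∖int = {S}

int(A) = {W}
cl(A)  = {W, S}
∂A     = {S}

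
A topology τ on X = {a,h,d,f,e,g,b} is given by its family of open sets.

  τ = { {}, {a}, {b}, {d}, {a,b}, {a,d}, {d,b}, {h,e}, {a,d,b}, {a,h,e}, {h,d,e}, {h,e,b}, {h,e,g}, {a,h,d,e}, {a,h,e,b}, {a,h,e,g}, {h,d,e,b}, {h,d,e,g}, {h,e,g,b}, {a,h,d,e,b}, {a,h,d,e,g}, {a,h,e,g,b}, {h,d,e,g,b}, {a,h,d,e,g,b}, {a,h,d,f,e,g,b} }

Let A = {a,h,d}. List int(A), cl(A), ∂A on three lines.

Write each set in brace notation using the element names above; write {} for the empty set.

U open, U⊆A: {}, {a}, {d}, {a,d}. int(A) = ⋃ = {a,d}
X∖A={f,e,g,b}, int(X∖A)={b}, hence cl(A)={a,h,d,f,e,g}
∂A: remove int from cl → {h,f,e,g}

int(A) = {a,d}
cl(A)  = {a,h,d,f,e,g}
∂A     = {h,f,e,g}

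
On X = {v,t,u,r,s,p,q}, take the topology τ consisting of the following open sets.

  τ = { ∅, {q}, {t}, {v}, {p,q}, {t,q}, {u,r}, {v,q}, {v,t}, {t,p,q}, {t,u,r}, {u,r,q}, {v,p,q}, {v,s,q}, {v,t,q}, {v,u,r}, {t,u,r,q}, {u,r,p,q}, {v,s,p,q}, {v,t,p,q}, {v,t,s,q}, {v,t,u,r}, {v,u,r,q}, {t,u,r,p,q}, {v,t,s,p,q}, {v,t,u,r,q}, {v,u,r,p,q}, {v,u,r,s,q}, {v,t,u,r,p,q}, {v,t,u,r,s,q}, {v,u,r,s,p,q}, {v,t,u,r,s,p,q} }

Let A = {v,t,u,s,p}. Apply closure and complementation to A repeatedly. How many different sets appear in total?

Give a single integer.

closure: X∖int(X∖A) = X∖{q} = {v,t,u,r,s,p}
Let k=closure and c=complement:
  1. A     = {v,t,u,s,p}
  2. kA    = {v,t,u,r,s,p}
  3. cA    = {r,q}
  4. ckA   = {q}
  5. kcA   = {u,r,s,p,q}
  6. kckA  = {s,p,q}
  7. ckcA  = {v,t}
  8. ckckA = {v,t,u,r}
  9. kckcA = {v,t,s}
  10. kckckA = {v,t,u,r,s}
  11. ckckcA = {u,r,p,q}
  12. ckckckA = {p,q}
— saturated at 12

12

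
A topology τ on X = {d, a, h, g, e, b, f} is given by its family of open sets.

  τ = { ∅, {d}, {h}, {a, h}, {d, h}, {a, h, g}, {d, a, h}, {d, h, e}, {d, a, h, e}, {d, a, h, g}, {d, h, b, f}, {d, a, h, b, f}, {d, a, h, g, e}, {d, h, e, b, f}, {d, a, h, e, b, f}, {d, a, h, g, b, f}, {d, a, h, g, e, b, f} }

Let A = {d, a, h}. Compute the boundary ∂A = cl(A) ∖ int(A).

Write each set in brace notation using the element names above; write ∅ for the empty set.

U open, U⊆A: ∅, {h}, {d}, {d, h}, {a, h}, {d, a, h}. int(A) = ⋃ = {d, a, h}
X∖A={g, e, b, f}, int(X∖A)=∅, hence cl(A)={d, a, h, g, e, b, f}
∂A: remove int from cl → {g, e, b, f}

{g, e, b, f}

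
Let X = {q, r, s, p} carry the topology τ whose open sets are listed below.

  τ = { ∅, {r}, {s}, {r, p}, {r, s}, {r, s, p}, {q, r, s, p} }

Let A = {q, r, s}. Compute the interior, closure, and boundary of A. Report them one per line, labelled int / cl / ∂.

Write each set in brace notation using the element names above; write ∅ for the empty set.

int(A) = {r, s}
cl(A)  = {q, r, s, p}
∂A     = {q, p}

U open, U⊆A: ∅, {r}, {s}, {r, s}. int(A) = ⋃ = {r, s}
X∖A={p}, int(X∖A)=∅, hence cl(A)={q, r, s, p}
∂A: remove int from cl → {q, p}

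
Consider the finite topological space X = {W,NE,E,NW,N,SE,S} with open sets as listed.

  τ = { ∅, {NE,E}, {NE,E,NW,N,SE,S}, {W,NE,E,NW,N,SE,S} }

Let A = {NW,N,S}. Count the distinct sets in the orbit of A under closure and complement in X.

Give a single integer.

6

complement {W,NE,E,SE}; its interior {NE,E}; cl(A) = X∖{NE,E} = {W,NW,N,SE,S}
With k = closure, c = complement:
  1. A     = {NW,N,S}
  2. kA    = {W,NW,N,SE,S}
  3. cA    = {W,NE,E,SE}
  4. ckA   = {NE,E}
  5. kcA   = {W,NE,E,NW,N,SE,S}
  6. ckcA  = ∅
k, c of each give nothing new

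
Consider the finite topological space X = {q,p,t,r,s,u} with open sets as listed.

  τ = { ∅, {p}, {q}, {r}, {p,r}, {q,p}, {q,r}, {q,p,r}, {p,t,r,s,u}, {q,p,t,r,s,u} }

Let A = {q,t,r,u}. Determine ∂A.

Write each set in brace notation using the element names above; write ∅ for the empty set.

open subsets of A: ∅, {q}, {r}, {q,r}; so int(A) = {q,r}
closure: X∖int(X∖A) = X∖{p} = {q,t,r,s,u}
∂A = {q,t,r,s,u} minus {q,r} = {t,s,u}

{t,s,u}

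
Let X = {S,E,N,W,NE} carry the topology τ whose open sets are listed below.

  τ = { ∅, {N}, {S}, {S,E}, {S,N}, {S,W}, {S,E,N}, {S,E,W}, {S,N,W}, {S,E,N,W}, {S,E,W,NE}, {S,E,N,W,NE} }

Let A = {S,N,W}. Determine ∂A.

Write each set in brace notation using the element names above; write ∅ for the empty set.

interior: largest open inside A is {S,N,W} (from ∅, {S}, {N}, {S,N}, {S,W}, {S,N,W})
cl via duality: int({E,NE}) = ∅, so X∖∅ = {S,E,N,W,NE}
cl∖int = {E,NE}

{E,NE}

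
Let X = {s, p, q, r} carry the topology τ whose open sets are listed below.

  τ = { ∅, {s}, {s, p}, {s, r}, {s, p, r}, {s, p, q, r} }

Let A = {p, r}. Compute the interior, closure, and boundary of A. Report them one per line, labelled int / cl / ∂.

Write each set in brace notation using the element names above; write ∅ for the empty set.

int(A) = ∅
cl(A)  = {p, q, r}
∂A     = {p, q, r}

U open, U⊆A: ∅. int(A) = ⋃ = ∅
X∖A={s, q}, int(X∖A)={s}, hence cl(A)={p, q, r}
∂A: remove int from cl → {p, q, r}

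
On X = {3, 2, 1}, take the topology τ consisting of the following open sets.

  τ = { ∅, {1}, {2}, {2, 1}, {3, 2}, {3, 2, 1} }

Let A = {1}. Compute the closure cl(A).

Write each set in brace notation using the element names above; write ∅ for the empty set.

X∖A={3, 2}, int(X∖A)={3, 2}, hence cl(A)={1}

{1}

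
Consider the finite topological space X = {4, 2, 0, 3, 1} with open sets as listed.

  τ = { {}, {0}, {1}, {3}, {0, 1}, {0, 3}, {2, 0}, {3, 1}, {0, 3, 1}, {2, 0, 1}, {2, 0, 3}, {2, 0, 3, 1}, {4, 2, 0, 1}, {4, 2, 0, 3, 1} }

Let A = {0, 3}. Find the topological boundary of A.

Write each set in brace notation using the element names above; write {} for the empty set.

U open, U⊆A: {}, {0}, {3}, {0, 3}. int(A) = ⋃ = {0, 3}
X∖A={4, 2, 1}, int(X∖A)={1}, hence cl(A)={4, 2, 0, 3}
∂A: remove int from cl → {4, 2}

{4, 2}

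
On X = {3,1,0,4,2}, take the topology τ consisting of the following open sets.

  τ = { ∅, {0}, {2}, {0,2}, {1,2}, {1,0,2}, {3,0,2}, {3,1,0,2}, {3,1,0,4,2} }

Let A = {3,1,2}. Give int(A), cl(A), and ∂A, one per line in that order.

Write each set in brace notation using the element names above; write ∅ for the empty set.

interior: largest open inside A is {1,2} (from ∅, {2}, {1,2})
cl via duality: int({0,4}) = {0}, so X∖{0} = {3,1,4,2}
cl∖int = {3,4}

int(A) = {1,2}
cl(A)  = {3,1,4,2}
∂A     = {3,4}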